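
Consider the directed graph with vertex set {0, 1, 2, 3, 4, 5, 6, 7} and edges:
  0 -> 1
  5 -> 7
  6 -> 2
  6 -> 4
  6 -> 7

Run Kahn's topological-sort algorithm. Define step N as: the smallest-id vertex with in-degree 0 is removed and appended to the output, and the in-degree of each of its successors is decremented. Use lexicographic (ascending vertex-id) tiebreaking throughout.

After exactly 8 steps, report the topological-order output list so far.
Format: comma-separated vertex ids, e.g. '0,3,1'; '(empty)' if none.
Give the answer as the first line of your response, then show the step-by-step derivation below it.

0,1,3,5,6,2,4,7

step 1: output 0; order=[0]; indeg=(0,0,1,0,1,0,0,2)
step 2: output 1; order=[0,1]; indeg=(0,0,1,0,1,0,0,2)
step 3: output 3; order=[0,1,3]; indeg=(0,0,1,0,1,0,0,2)
step 4: output 5; order=[0,1,3,5]; indeg=(0,0,1,0,1,0,0,1)
step 5: output 6; order=[0,1,3,5,6]; indeg=(0,0,0,0,0,0,0,0)
step 6: output 2; order=[0,1,3,5,6,2]; indeg=(0,0,0,0,0,0,0,0)
step 7: output 4; order=[0,1,3,5,6,2,4]; indeg=(0,0,0,0,0,0,0,0)
step 8: output 7; order=[0,1,3,5,6,2,4,7]; indeg=(0,0,0,0,0,0,0,0)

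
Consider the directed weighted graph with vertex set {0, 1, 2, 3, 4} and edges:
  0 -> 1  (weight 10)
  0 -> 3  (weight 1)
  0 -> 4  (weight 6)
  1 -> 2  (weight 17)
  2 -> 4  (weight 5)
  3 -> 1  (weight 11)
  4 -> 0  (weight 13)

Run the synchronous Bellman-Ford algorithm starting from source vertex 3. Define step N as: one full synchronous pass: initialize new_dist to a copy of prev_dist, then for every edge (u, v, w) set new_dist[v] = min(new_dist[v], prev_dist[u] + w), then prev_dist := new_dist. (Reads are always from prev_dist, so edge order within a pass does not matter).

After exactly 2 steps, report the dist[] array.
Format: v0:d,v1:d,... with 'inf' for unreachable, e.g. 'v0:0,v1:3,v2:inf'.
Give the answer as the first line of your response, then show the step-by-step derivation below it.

v0:inf,v1:11,v2:28,v3:0,v4:inf

step 1: dist = v0:inf,v1:11,v2:inf,v3:0,v4:inf
step 2: dist = v0:inf,v1:11,v2:28,v3:0,v4:inf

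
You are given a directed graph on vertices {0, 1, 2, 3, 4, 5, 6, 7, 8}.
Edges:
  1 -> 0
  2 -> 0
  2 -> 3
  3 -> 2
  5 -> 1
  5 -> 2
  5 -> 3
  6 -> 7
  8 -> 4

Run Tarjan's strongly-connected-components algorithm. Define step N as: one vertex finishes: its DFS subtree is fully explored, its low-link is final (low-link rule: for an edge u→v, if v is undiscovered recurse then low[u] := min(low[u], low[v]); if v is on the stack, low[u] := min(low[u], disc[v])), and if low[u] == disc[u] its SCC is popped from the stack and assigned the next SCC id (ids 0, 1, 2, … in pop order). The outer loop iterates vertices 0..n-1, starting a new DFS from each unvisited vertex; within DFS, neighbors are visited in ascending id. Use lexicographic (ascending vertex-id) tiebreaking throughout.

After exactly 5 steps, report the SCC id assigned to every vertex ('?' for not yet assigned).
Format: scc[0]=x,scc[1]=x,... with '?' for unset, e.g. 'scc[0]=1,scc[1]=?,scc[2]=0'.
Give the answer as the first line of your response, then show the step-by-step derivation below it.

scc[0]=0,scc[1]=1,scc[2]=2,scc[3]=2,scc[4]=3,scc[5]=?,scc[6]=?,scc[7]=?,scc[8]=?

step 1: low=(low[0]=0,low[1]=?,low[2]=?,low[3]=?,low[4]=?,low[5]=?,low[6]=?,low[7]=?,low[8]=?); scc=(scc[0]=0,scc[1]=?,scc[2]=?,scc[3]=?,scc[4]=?,scc[5]=?,scc[6]=?,scc[7]=?,scc[8]=?)
step 2: low=(low[0]=0,low[1]=1,low[2]=?,low[3]=?,low[4]=?,low[5]=?,low[6]=?,low[7]=?,low[8]=?); scc=(scc[0]=0,scc[1]=1,scc[2]=?,scc[3]=?,scc[4]=?,scc[5]=?,scc[6]=?,scc[7]=?,scc[8]=?)
step 3: low=(low[0]=0,low[1]=1,low[2]=2,low[3]=2,low[4]=?,low[5]=?,low[6]=?,low[7]=?,low[8]=?); scc=(scc[0]=0,scc[1]=1,scc[2]=?,scc[3]=?,scc[4]=?,scc[5]=?,scc[6]=?,scc[7]=?,scc[8]=?)
step 4: low=(low[0]=0,low[1]=1,low[2]=2,low[3]=2,low[4]=?,low[5]=?,low[6]=?,low[7]=?,low[8]=?); scc=(scc[0]=0,scc[1]=1,scc[2]=2,scc[3]=2,scc[4]=?,scc[5]=?,scc[6]=?,scc[7]=?,scc[8]=?)
step 5: low=(low[0]=0,low[1]=1,low[2]=2,low[3]=2,low[4]=4,low[5]=?,low[6]=?,low[7]=?,low[8]=?); scc=(scc[0]=0,scc[1]=1,scc[2]=2,scc[3]=2,scc[4]=3,scc[5]=?,scc[6]=?,scc[7]=?,scc[8]=?)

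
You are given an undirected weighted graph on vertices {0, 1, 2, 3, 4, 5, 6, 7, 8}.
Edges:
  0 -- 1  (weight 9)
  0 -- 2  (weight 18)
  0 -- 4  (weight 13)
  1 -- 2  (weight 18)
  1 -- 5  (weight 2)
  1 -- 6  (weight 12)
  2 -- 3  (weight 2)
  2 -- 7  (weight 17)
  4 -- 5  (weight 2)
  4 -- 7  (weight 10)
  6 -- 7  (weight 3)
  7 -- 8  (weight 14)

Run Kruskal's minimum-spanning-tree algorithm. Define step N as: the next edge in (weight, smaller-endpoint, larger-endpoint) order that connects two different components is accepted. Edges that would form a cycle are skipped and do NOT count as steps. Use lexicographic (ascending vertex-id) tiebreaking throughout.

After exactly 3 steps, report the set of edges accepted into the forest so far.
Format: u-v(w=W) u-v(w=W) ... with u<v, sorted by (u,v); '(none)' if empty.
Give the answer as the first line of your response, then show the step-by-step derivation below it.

1-5(w=2) 2-3(w=2) 4-5(w=2)

step 1: add edge 1-5 (w=2); MST = {1-5(w=2)}
step 2: add edge 2-3 (w=2); MST = {1-5(w=2) 2-3(w=2)}
step 3: add edge 4-5 (w=2); MST = {1-5(w=2) 2-3(w=2) 4-5(w=2)}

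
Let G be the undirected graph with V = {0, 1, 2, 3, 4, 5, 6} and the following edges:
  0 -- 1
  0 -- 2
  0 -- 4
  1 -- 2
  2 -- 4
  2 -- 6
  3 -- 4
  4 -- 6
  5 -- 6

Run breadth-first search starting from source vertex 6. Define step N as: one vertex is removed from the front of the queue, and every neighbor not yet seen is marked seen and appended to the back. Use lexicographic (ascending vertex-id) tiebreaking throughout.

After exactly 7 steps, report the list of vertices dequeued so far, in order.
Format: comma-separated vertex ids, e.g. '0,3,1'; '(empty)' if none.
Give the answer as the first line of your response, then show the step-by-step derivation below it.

6,2,4,5,0,1,3

step 1: dequeue 6; queue=[2,4,5]; order=6
step 2: dequeue 2; queue=[4,5,0,1]; order=6,2
step 3: dequeue 4; queue=[5,0,1,3]; order=6,2,4
step 4: dequeue 5; queue=[0,1,3]; order=6,2,4,5
step 5: dequeue 0; queue=[1,3]; order=6,2,4,5,0
step 6: dequeue 1; queue=[3]; order=6,2,4,5,0,1
step 7: dequeue 3; queue=[(empty)]; order=6,2,4,5,0,1,3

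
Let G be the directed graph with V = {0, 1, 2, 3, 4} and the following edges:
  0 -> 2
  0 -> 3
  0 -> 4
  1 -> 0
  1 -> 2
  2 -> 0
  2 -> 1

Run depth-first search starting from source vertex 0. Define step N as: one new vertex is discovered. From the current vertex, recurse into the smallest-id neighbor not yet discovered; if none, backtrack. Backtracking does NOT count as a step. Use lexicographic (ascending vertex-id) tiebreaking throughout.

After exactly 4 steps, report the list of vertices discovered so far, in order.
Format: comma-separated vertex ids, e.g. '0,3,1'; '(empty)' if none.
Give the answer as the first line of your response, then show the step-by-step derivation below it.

0,2,1,3

step 1: discover 0; path=0; order=0
step 2: discover 2; path=0>2; order=0,2
step 3: discover 1; path=0>2>1; order=0,2,1
step 4: discover 3; path=0>3; order=0,2,1,3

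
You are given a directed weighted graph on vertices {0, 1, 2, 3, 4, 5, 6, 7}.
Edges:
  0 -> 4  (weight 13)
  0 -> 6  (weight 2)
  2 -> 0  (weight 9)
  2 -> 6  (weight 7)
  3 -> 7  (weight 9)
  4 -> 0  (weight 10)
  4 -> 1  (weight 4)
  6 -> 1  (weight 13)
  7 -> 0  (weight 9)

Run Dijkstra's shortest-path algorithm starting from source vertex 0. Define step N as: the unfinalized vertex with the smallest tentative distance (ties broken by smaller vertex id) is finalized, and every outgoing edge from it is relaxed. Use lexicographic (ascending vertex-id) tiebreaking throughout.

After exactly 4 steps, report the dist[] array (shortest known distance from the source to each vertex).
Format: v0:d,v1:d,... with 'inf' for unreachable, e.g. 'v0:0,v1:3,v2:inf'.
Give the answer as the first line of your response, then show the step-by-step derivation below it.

v0:0,v1:15,v2:inf,v3:inf,v4:13,v5:inf,v6:2,v7:inf

step 1: dist = v0:0,v1:inf,v2:inf,v3:inf,v4:13,v5:inf,v6:2,v7:inf
step 2: dist = v0:0,v1:15,v2:inf,v3:inf,v4:13,v5:inf,v6:2,v7:inf
step 3: dist = v0:0,v1:15,v2:inf,v3:inf,v4:13,v5:inf,v6:2,v7:inf
step 4: dist = v0:0,v1:15,v2:inf,v3:inf,v4:13,v5:inf,v6:2,v7:inf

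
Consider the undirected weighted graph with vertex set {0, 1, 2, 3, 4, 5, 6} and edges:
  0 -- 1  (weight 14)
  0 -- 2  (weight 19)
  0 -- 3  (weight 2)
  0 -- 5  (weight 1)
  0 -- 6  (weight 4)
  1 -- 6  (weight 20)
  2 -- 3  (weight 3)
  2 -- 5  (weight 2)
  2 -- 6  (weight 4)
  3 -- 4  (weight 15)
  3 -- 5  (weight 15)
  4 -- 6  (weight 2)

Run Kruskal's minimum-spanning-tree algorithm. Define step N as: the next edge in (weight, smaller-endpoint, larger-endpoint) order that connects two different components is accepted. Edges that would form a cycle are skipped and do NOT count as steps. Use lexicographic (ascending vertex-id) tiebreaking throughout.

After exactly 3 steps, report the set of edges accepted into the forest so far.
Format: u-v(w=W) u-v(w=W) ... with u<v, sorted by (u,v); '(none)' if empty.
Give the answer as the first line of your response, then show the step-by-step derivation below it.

0-3(w=2) 0-5(w=1) 2-5(w=2)

step 1: add edge 0-5 (w=1); MST = {0-5(w=1)}
step 2: add edge 0-3 (w=2); MST = {0-3(w=2) 0-5(w=1)}
step 3: add edge 2-5 (w=2); MST = {0-3(w=2) 0-5(w=1) 2-5(w=2)}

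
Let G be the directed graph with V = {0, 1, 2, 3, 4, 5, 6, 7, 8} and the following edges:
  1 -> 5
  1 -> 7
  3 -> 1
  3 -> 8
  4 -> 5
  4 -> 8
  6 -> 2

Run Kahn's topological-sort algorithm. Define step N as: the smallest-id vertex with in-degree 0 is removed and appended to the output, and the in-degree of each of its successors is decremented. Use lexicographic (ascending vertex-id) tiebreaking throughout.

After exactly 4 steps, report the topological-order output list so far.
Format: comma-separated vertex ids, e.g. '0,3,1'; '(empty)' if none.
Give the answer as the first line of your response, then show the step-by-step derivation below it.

0,3,1,4

step 1: output 0; order=[0]; indeg=(0,1,1,0,0,2,0,1,2)
step 2: output 3; order=[0,3]; indeg=(0,0,1,0,0,2,0,1,1)
step 3: output 1; order=[0,3,1]; indeg=(0,0,1,0,0,1,0,0,1)
step 4: output 4; order=[0,3,1,4]; indeg=(0,0,1,0,0,0,0,0,0)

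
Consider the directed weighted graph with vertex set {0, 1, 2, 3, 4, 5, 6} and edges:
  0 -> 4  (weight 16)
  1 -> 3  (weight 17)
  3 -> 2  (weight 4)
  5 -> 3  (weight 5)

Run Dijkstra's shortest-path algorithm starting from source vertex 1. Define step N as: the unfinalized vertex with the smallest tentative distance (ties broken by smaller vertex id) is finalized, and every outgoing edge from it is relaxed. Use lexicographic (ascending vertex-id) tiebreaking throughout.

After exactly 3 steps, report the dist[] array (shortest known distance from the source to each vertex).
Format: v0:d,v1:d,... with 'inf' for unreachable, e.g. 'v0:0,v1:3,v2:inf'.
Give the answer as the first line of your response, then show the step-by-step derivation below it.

v0:inf,v1:0,v2:21,v3:17,v4:inf,v5:inf,v6:inf

step 1: dist = v0:inf,v1:0,v2:inf,v3:17,v4:inf,v5:inf,v6:inf
step 2: dist = v0:inf,v1:0,v2:21,v3:17,v4:inf,v5:inf,v6:inf
step 3: dist = v0:inf,v1:0,v2:21,v3:17,v4:inf,v5:inf,v6:inf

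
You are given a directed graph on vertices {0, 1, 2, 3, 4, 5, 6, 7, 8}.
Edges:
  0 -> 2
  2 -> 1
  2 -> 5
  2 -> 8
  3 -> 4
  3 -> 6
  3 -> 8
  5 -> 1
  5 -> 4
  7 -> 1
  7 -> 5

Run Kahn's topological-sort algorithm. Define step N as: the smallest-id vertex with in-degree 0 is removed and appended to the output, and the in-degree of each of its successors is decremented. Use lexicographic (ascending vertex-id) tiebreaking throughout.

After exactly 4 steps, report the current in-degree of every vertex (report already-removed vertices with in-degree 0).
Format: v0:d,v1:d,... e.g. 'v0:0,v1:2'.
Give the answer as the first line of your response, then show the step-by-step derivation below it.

v0:0,v1:2,v2:0,v3:0,v4:1,v5:1,v6:0,v7:0,v8:0

step 1: output 0; order=[0]; indeg=(0,3,0,0,2,2,1,0,2)
step 2: output 2; order=[0,2]; indeg=(0,2,0,0,2,1,1,0,1)
step 3: output 3; order=[0,2,3]; indeg=(0,2,0,0,1,1,0,0,0)
step 4: output 6; order=[0,2,3,6]; indeg=(0,2,0,0,1,1,0,0,0)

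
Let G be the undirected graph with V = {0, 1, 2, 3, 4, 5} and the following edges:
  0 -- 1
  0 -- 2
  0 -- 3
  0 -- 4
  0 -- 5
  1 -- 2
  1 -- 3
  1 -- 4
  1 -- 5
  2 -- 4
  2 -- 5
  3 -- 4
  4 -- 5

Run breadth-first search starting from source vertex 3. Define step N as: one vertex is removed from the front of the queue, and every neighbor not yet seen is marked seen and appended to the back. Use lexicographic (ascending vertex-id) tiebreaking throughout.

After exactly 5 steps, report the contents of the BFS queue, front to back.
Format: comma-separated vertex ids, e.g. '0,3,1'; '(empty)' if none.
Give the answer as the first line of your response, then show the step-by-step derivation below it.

5

step 1: dequeue 3; queue=[0,1,4]; order=3
step 2: dequeue 0; queue=[1,4,2,5]; order=3,0
step 3: dequeue 1; queue=[4,2,5]; order=3,0,1
step 4: dequeue 4; queue=[2,5]; order=3,0,1,4
step 5: dequeue 2; queue=[5]; order=3,0,1,4,2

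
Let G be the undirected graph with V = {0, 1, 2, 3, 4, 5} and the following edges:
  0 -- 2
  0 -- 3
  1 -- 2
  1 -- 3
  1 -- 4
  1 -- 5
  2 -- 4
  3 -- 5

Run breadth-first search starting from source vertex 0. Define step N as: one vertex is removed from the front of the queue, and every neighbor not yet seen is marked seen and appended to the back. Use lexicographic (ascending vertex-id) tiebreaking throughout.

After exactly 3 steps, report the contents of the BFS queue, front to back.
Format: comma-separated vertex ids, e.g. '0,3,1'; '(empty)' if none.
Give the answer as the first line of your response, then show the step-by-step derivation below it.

1,4,5

step 1: dequeue 0; queue=[2,3]; order=0
step 2: dequeue 2; queue=[3,1,4]; order=0,2
step 3: dequeue 3; queue=[1,4,5]; order=0,2,3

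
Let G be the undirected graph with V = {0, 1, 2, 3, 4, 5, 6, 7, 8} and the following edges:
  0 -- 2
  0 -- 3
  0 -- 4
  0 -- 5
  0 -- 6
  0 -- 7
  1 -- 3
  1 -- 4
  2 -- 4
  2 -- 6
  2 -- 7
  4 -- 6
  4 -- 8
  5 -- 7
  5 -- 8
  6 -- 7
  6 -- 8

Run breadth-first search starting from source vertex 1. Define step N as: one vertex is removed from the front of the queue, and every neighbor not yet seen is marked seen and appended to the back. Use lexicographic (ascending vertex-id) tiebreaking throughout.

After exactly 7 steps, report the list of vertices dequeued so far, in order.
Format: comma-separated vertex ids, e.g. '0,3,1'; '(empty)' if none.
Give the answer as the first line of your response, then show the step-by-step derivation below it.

1,3,4,0,2,6,8

step 1: dequeue 1; queue=[3,4]; order=1
step 2: dequeue 3; queue=[4,0]; order=1,3
step 3: dequeue 4; queue=[0,2,6,8]; order=1,3,4
step 4: dequeue 0; queue=[2,6,8,5,7]; order=1,3,4,0
step 5: dequeue 2; queue=[6,8,5,7]; order=1,3,4,0,2
step 6: dequeue 6; queue=[8,5,7]; order=1,3,4,0,2,6
step 7: dequeue 8; queue=[5,7]; order=1,3,4,0,2,6,8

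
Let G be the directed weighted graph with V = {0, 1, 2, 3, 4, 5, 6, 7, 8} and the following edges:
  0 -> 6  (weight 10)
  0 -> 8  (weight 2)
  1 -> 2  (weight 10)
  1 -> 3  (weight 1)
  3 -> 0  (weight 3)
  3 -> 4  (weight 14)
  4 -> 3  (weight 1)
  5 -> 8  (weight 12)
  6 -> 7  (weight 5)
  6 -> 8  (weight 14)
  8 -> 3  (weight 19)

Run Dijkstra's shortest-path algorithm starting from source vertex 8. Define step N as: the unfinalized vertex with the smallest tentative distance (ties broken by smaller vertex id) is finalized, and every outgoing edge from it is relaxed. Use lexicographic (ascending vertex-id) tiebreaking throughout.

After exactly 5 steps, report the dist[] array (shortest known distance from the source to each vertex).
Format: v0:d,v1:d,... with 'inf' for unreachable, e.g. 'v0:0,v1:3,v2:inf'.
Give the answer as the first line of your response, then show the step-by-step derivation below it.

v0:22,v1:inf,v2:inf,v3:19,v4:33,v5:inf,v6:32,v7:37,v8:0

step 1: dist = v0:inf,v1:inf,v2:inf,v3:19,v4:inf,v5:inf,v6:inf,v7:inf,v8:0
step 2: dist = v0:22,v1:inf,v2:inf,v3:19,v4:33,v5:inf,v6:inf,v7:inf,v8:0
step 3: dist = v0:22,v1:inf,v2:inf,v3:19,v4:33,v5:inf,v6:32,v7:inf,v8:0
step 4: dist = v0:22,v1:inf,v2:inf,v3:19,v4:33,v5:inf,v6:32,v7:37,v8:0
step 5: dist = v0:22,v1:inf,v2:inf,v3:19,v4:33,v5:inf,v6:32,v7:37,v8:0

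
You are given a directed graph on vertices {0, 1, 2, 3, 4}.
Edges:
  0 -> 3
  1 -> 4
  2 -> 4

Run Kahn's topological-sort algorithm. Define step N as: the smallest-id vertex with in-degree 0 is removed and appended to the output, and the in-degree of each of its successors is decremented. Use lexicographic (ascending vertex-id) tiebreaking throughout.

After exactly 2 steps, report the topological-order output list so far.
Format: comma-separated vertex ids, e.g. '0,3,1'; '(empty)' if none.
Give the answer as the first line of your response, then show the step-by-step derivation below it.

0,1

step 1: output 0; order=[0]; indeg=(0,0,0,0,2)
step 2: output 1; order=[0,1]; indeg=(0,0,0,0,1)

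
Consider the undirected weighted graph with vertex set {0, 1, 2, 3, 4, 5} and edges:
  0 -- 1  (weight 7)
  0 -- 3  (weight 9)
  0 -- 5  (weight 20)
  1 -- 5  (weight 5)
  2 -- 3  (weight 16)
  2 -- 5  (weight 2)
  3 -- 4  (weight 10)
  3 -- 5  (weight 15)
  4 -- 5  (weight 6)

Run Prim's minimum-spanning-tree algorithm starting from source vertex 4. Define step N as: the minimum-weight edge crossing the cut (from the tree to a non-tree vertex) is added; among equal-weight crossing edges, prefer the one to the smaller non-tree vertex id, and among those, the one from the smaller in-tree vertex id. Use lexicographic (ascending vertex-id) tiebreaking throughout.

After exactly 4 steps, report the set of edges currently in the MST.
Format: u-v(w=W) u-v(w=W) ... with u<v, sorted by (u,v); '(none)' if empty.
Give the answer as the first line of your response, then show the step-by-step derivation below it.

0-1(w=7) 1-5(w=5) 2-5(w=2) 4-5(w=6)

step 1: add edge 4-5 (w=6); MST = {4-5(w=6)}
step 2: add edge 2-5 (w=2); MST = {2-5(w=2) 4-5(w=6)}
step 3: add edge 1-5 (w=5); MST = {1-5(w=5) 2-5(w=2) 4-5(w=6)}
step 4: add edge 0-1 (w=7); MST = {0-1(w=7) 1-5(w=5) 2-5(w=2) 4-5(w=6)}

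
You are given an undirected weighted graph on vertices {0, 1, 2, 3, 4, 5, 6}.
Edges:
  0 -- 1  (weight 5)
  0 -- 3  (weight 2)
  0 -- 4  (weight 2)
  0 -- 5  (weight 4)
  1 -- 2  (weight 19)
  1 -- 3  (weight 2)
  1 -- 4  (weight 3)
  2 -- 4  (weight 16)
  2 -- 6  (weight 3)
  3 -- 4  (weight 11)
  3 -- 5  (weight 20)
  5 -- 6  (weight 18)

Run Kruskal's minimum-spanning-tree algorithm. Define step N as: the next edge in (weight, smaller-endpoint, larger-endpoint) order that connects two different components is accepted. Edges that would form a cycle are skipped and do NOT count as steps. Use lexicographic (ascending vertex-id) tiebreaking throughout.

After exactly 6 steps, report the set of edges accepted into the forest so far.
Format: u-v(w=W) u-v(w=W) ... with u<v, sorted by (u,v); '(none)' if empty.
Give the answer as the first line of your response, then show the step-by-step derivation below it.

0-3(w=2) 0-4(w=2) 0-5(w=4) 1-3(w=2) 2-4(w=16) 2-6(w=3)

step 1: add edge 0-3 (w=2); MST = {0-3(w=2)}
step 2: add edge 0-4 (w=2); MST = {0-3(w=2) 0-4(w=2)}
step 3: add edge 1-3 (w=2); MST = {0-3(w=2) 0-4(w=2) 1-3(w=2)}
step 4: add edge 2-6 (w=3); MST = {0-3(w=2) 0-4(w=2) 1-3(w=2) 2-6(w=3)}
step 5: add edge 0-5 (w=4); MST = {0-3(w=2) 0-4(w=2) 0-5(w=4) 1-3(w=2) 2-6(w=3)}
step 6: add edge 2-4 (w=16); MST = {0-3(w=2) 0-4(w=2) 0-5(w=4) 1-3(w=2) 2-4(w=16) 2-6(w=3)}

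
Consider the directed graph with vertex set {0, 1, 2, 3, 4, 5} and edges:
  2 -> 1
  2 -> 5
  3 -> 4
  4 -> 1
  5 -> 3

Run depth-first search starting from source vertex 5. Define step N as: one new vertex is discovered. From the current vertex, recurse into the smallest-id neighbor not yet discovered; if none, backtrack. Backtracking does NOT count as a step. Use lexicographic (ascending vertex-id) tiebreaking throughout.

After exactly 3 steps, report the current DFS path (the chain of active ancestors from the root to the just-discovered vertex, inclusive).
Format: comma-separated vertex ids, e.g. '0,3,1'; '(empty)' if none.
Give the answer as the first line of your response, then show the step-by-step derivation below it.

5,3,4

step 1: discover 5; path=5; order=5
step 2: discover 3; path=5>3; order=5,3
step 3: discover 4; path=5>3>4; order=5,3,4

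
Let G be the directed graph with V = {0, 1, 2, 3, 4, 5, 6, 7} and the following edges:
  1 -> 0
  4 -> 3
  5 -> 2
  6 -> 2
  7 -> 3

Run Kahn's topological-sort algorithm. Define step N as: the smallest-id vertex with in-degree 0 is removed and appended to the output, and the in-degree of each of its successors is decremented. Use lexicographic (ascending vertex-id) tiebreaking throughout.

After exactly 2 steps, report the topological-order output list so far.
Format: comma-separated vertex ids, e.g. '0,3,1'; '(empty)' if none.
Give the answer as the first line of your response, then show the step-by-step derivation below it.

1,0

step 1: output 1; order=[1]; indeg=(0,0,2,2,0,0,0,0)
step 2: output 0; order=[1,0]; indeg=(0,0,2,2,0,0,0,0)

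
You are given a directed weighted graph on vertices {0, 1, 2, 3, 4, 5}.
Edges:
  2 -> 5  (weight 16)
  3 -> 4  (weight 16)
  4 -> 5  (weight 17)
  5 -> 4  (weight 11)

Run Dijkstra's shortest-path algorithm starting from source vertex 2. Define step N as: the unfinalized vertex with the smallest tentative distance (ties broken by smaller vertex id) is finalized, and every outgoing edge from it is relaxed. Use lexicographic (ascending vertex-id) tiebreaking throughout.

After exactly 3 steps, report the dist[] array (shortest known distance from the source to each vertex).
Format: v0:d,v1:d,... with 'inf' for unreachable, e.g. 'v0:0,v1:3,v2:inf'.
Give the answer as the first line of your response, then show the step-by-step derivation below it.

v0:inf,v1:inf,v2:0,v3:inf,v4:27,v5:16

step 1: dist = v0:inf,v1:inf,v2:0,v3:inf,v4:inf,v5:16
step 2: dist = v0:inf,v1:inf,v2:0,v3:inf,v4:27,v5:16
step 3: dist = v0:inf,v1:inf,v2:0,v3:inf,v4:27,v5:16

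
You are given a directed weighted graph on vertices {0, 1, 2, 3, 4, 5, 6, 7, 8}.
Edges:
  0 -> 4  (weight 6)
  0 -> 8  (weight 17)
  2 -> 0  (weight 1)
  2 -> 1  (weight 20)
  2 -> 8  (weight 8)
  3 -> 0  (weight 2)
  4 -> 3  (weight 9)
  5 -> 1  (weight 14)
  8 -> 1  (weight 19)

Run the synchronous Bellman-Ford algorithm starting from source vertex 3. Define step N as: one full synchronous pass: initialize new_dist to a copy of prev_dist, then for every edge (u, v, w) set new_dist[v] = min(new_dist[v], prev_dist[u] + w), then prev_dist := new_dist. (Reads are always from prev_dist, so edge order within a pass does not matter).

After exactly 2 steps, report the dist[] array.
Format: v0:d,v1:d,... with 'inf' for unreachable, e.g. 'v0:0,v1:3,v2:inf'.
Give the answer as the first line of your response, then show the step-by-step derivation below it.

v0:2,v1:inf,v2:inf,v3:0,v4:8,v5:inf,v6:inf,v7:inf,v8:19

step 1: dist = v0:2,v1:inf,v2:inf,v3:0,v4:inf,v5:inf,v6:inf,v7:inf,v8:inf
step 2: dist = v0:2,v1:inf,v2:inf,v3:0,v4:8,v5:inf,v6:inf,v7:inf,v8:19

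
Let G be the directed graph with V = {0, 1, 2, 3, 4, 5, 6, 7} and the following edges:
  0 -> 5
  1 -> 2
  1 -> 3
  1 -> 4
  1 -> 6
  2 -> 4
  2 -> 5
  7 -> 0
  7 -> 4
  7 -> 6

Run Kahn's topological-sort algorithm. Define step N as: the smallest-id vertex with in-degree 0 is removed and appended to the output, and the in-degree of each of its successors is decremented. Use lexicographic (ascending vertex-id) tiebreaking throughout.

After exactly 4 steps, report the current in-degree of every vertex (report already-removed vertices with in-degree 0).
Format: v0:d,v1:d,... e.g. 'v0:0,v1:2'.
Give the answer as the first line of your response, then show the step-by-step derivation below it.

v0:0,v1:0,v2:0,v3:0,v4:0,v5:1,v6:0,v7:0

step 1: output 1; order=[1]; indeg=(1,0,0,0,2,2,1,0)
step 2: output 2; order=[1,2]; indeg=(1,0,0,0,1,1,1,0)
step 3: output 3; order=[1,2,3]; indeg=(1,0,0,0,1,1,1,0)
step 4: output 7; order=[1,2,3,7]; indeg=(0,0,0,0,0,1,0,0)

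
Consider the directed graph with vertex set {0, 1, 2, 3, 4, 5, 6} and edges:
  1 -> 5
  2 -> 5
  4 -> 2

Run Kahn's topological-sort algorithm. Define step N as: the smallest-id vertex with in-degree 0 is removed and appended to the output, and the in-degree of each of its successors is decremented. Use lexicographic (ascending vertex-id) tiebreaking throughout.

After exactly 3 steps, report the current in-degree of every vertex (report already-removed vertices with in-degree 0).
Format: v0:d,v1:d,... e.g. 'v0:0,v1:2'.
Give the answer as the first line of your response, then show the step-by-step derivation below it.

v0:0,v1:0,v2:1,v3:0,v4:0,v5:1,v6:0

step 1: output 0; order=[0]; indeg=(0,0,1,0,0,2,0)
step 2: output 1; order=[0,1]; indeg=(0,0,1,0,0,1,0)
step 3: output 3; order=[0,1,3]; indeg=(0,0,1,0,0,1,0)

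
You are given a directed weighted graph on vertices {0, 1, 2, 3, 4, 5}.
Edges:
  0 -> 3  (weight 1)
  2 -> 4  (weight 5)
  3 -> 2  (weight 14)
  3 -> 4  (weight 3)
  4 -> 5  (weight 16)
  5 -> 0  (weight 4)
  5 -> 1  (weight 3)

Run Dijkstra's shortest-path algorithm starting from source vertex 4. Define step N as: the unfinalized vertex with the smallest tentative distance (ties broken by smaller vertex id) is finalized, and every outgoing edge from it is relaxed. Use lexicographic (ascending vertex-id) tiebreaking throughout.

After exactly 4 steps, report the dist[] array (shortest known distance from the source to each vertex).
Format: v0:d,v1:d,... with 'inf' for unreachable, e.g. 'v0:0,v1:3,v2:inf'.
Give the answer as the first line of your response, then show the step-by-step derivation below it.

v0:20,v1:19,v2:inf,v3:21,v4:0,v5:16

step 1: dist = v0:inf,v1:inf,v2:inf,v3:inf,v4:0,v5:16
step 2: dist = v0:20,v1:19,v2:inf,v3:inf,v4:0,v5:16
step 3: dist = v0:20,v1:19,v2:inf,v3:inf,v4:0,v5:16
step 4: dist = v0:20,v1:19,v2:inf,v3:21,v4:0,v5:16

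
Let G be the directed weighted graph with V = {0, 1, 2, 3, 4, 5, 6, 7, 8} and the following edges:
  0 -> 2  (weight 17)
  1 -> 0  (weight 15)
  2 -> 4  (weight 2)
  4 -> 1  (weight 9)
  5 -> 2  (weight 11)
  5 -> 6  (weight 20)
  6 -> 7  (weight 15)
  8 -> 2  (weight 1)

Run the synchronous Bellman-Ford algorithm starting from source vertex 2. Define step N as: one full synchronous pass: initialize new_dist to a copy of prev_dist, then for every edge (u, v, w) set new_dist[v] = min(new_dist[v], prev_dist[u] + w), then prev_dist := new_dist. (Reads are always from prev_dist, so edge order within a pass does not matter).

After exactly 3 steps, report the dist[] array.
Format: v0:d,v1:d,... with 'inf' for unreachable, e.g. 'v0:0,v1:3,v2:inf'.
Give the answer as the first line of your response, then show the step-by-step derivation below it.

v0:26,v1:11,v2:0,v3:inf,v4:2,v5:inf,v6:inf,v7:inf,v8:inf

step 1: dist = v0:inf,v1:inf,v2:0,v3:inf,v4:2,v5:inf,v6:inf,v7:inf,v8:inf
step 2: dist = v0:inf,v1:11,v2:0,v3:inf,v4:2,v5:inf,v6:inf,v7:inf,v8:inf
step 3: dist = v0:26,v1:11,v2:0,v3:inf,v4:2,v5:inf,v6:inf,v7:inf,v8:inf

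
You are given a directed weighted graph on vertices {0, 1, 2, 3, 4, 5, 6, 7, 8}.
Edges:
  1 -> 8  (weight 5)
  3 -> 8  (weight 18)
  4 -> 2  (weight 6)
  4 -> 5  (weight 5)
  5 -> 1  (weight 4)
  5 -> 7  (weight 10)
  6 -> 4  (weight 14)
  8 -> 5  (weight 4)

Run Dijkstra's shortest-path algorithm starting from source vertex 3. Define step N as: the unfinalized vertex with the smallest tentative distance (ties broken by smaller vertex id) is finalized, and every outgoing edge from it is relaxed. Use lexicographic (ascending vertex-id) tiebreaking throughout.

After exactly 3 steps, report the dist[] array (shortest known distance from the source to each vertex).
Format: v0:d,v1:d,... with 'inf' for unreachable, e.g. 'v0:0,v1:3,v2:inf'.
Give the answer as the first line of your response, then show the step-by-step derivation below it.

v0:inf,v1:26,v2:inf,v3:0,v4:inf,v5:22,v6:inf,v7:32,v8:18

step 1: dist = v0:inf,v1:inf,v2:inf,v3:0,v4:inf,v5:inf,v6:inf,v7:inf,v8:18
step 2: dist = v0:inf,v1:inf,v2:inf,v3:0,v4:inf,v5:22,v6:inf,v7:inf,v8:18
step 3: dist = v0:inf,v1:26,v2:inf,v3:0,v4:inf,v5:22,v6:inf,v7:32,v8:18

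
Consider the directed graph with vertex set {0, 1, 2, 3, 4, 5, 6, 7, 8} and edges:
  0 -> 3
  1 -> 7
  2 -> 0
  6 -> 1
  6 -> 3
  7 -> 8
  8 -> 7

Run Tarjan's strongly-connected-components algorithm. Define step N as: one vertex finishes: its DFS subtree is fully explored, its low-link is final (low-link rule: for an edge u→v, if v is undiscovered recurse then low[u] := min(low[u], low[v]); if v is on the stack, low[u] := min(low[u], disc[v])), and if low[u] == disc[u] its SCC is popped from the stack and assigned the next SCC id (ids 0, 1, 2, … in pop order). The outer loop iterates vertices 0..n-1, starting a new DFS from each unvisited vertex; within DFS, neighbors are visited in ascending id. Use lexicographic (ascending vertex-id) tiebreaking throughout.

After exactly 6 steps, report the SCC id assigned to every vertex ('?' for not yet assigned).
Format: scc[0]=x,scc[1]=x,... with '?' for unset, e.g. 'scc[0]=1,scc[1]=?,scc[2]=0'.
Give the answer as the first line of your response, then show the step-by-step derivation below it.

scc[0]=1,scc[1]=3,scc[2]=4,scc[3]=0,scc[4]=?,scc[5]=?,scc[6]=?,scc[7]=2,scc[8]=2

step 1: low=(low[0]=0,low[1]=?,low[2]=?,low[3]=1,low[4]=?,low[5]=?,low[6]=?,low[7]=?,low[8]=?); scc=(scc[0]=?,scc[1]=?,scc[2]=?,scc[3]=0,scc[4]=?,scc[5]=?,scc[6]=?,scc[7]=?,scc[8]=?)
step 2: low=(low[0]=0,low[1]=?,low[2]=?,low[3]=1,low[4]=?,low[5]=?,low[6]=?,low[7]=?,low[8]=?); scc=(scc[0]=1,scc[1]=?,scc[2]=?,scc[3]=0,scc[4]=?,scc[5]=?,scc[6]=?,scc[7]=?,scc[8]=?)
step 3: low=(low[0]=0,low[1]=2,low[2]=?,low[3]=1,low[4]=?,low[5]=?,low[6]=?,low[7]=3,low[8]=3); scc=(scc[0]=1,scc[1]=?,scc[2]=?,scc[3]=0,scc[4]=?,scc[5]=?,scc[6]=?,scc[7]=?,scc[8]=?)
step 4: low=(low[0]=0,low[1]=2,low[2]=?,low[3]=1,low[4]=?,low[5]=?,low[6]=?,low[7]=3,low[8]=3); scc=(scc[0]=1,scc[1]=?,scc[2]=?,scc[3]=0,scc[4]=?,scc[5]=?,scc[6]=?,scc[7]=2,scc[8]=2)
step 5: low=(low[0]=0,low[1]=2,low[2]=?,low[3]=1,low[4]=?,low[5]=?,low[6]=?,low[7]=3,low[8]=3); scc=(scc[0]=1,scc[1]=3,scc[2]=?,scc[3]=0,scc[4]=?,scc[5]=?,scc[6]=?,scc[7]=2,scc[8]=2)
step 6: low=(low[0]=0,low[1]=2,low[2]=5,low[3]=1,low[4]=?,low[5]=?,low[6]=?,low[7]=3,low[8]=3); scc=(scc[0]=1,scc[1]=3,scc[2]=4,scc[3]=0,scc[4]=?,scc[5]=?,scc[6]=?,scc[7]=2,scc[8]=2)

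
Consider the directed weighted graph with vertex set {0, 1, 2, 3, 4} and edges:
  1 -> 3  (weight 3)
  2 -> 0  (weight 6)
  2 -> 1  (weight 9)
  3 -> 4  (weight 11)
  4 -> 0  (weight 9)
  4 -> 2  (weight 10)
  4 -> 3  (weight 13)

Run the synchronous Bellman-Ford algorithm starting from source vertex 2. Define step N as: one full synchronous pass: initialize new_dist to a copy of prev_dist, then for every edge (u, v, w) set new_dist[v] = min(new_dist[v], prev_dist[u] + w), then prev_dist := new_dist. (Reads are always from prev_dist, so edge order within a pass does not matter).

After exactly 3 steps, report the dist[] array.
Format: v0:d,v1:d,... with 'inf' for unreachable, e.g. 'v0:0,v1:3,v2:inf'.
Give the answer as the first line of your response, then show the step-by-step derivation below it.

v0:6,v1:9,v2:0,v3:12,v4:23

step 1: dist = v0:6,v1:9,v2:0,v3:inf,v4:inf
step 2: dist = v0:6,v1:9,v2:0,v3:12,v4:inf
step 3: dist = v0:6,v1:9,v2:0,v3:12,v4:23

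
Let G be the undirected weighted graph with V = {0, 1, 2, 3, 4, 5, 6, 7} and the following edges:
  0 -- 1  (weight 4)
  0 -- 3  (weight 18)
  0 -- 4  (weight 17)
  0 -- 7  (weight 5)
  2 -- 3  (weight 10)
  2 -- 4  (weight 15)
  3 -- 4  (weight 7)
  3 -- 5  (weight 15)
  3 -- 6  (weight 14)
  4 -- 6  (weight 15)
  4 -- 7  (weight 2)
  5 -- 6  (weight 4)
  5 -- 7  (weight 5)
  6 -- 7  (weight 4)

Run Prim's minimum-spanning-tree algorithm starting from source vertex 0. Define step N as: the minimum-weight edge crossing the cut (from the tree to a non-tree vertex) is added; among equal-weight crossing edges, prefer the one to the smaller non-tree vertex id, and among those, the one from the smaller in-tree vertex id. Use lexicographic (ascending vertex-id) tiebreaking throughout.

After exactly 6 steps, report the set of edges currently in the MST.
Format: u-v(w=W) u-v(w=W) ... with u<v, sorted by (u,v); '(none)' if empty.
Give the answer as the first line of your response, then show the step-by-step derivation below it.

0-1(w=4) 0-7(w=5) 3-4(w=7) 4-7(w=2) 5-6(w=4) 6-7(w=4)

step 1: add edge 0-1 (w=4); MST = {0-1(w=4)}
step 2: add edge 0-7 (w=5); MST = {0-1(w=4) 0-7(w=5)}
step 3: add edge 4-7 (w=2); MST = {0-1(w=4) 0-7(w=5) 4-7(w=2)}
step 4: add edge 6-7 (w=4); MST = {0-1(w=4) 0-7(w=5) 4-7(w=2) 6-7(w=4)}
step 5: add edge 5-6 (w=4); MST = {0-1(w=4) 0-7(w=5) 4-7(w=2) 5-6(w=4) 6-7(w=4)}
step 6: add edge 3-4 (w=7); MST = {0-1(w=4) 0-7(w=5) 3-4(w=7) 4-7(w=2) 5-6(w=4) 6-7(w=4)}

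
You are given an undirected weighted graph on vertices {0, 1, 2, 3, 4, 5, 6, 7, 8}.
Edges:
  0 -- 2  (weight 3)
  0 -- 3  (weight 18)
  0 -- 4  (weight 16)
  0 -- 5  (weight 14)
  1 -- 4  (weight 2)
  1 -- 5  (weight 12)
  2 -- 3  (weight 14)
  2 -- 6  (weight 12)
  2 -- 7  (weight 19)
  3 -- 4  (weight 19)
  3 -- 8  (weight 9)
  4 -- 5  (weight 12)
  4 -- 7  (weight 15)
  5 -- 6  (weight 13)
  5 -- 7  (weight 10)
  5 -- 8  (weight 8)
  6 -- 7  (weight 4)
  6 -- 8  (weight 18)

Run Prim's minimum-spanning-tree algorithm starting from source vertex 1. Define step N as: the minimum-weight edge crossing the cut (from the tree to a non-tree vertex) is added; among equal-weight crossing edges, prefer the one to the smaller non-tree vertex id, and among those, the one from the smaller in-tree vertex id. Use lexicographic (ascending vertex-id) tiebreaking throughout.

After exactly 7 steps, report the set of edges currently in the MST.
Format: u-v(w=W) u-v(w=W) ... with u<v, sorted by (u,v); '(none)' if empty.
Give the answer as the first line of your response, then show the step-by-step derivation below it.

1-4(w=2) 1-5(w=12) 2-6(w=12) 3-8(w=9) 5-7(w=10) 5-8(w=8) 6-7(w=4)

step 1: add edge 1-4 (w=2); MST = {1-4(w=2)}
step 2: add edge 1-5 (w=12); MST = {1-4(w=2) 1-5(w=12)}
step 3: add edge 5-8 (w=8); MST = {1-4(w=2) 1-5(w=12) 5-8(w=8)}
step 4: add edge 3-8 (w=9); MST = {1-4(w=2) 1-5(w=12) 3-8(w=9) 5-8(w=8)}
step 5: add edge 5-7 (w=10); MST = {1-4(w=2) 1-5(w=12) 3-8(w=9) 5-7(w=10) 5-8(w=8)}
step 6: add edge 6-7 (w=4); MST = {1-4(w=2) 1-5(w=12) 3-8(w=9) 5-7(w=10) 5-8(w=8) 6-7(w=4)}
step 7: add edge 2-6 (w=12); MST = {1-4(w=2) 1-5(w=12) 2-6(w=12) 3-8(w=9) 5-7(w=10) 5-8(w=8) 6-7(w=4)}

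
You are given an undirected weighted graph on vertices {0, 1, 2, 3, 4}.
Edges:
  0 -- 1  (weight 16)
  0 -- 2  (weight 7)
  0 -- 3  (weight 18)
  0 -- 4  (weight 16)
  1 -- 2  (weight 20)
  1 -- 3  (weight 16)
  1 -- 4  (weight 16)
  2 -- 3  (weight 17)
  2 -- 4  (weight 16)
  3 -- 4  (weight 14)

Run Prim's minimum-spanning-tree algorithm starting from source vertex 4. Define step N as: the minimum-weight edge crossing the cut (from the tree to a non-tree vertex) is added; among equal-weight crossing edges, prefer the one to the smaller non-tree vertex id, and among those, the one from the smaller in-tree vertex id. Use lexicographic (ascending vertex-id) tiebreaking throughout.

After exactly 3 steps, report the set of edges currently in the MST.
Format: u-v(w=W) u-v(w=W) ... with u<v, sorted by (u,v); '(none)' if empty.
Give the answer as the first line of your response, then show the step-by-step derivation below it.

0-2(w=7) 0-4(w=16) 3-4(w=14)

step 1: add edge 3-4 (w=14); MST = {3-4(w=14)}
step 2: add edge 0-4 (w=16); MST = {0-4(w=16) 3-4(w=14)}
step 3: add edge 0-2 (w=7); MST = {0-2(w=7) 0-4(w=16) 3-4(w=14)}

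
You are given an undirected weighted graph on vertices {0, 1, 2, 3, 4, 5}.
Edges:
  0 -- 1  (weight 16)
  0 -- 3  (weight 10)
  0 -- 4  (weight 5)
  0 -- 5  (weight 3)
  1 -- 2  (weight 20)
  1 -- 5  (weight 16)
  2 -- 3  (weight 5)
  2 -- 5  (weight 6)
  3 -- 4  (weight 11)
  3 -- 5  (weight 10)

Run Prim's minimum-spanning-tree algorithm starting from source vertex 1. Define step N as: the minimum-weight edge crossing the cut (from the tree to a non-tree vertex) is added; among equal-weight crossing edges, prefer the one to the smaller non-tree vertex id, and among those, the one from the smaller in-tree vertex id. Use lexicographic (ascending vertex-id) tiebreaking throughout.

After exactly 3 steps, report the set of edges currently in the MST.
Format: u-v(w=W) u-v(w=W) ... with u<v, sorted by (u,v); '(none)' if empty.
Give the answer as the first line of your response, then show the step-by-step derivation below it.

0-1(w=16) 0-4(w=5) 0-5(w=3)

step 1: add edge 0-1 (w=16); MST = {0-1(w=16)}
step 2: add edge 0-5 (w=3); MST = {0-1(w=16) 0-5(w=3)}
step 3: add edge 0-4 (w=5); MST = {0-1(w=16) 0-4(w=5) 0-5(w=3)}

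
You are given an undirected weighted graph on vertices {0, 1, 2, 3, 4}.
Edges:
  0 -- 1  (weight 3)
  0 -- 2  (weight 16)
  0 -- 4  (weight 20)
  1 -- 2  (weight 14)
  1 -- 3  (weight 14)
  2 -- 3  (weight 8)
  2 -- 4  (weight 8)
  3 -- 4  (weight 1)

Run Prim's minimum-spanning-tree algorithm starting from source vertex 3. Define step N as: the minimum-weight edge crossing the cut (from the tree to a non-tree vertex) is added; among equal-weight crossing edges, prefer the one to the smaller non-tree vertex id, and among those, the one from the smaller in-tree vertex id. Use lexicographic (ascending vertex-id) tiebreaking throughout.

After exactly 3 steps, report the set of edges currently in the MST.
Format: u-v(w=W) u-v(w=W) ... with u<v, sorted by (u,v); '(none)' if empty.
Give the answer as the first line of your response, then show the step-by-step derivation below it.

1-2(w=14) 2-3(w=8) 3-4(w=1)

step 1: add edge 3-4 (w=1); MST = {3-4(w=1)}
step 2: add edge 2-3 (w=8); MST = {2-3(w=8) 3-4(w=1)}
step 3: add edge 1-2 (w=14); MST = {1-2(w=14) 2-3(w=8) 3-4(w=1)}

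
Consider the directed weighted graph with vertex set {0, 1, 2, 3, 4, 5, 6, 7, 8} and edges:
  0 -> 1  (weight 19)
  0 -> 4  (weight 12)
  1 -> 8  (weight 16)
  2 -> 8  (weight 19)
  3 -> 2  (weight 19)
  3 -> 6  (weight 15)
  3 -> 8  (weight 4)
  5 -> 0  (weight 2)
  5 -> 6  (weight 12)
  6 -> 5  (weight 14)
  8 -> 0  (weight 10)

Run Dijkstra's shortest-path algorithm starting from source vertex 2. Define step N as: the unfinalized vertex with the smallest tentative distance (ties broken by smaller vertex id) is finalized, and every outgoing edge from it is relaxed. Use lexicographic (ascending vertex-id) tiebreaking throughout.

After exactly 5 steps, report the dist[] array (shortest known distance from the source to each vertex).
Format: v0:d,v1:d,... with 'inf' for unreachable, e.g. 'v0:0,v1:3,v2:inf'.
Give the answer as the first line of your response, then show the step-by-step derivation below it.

v0:29,v1:48,v2:0,v3:inf,v4:41,v5:inf,v6:inf,v7:inf,v8:19

step 1: dist = v0:inf,v1:inf,v2:0,v3:inf,v4:inf,v5:inf,v6:inf,v7:inf,v8:19
step 2: dist = v0:29,v1:inf,v2:0,v3:inf,v4:inf,v5:inf,v6:inf,v7:inf,v8:19
step 3: dist = v0:29,v1:48,v2:0,v3:inf,v4:41,v5:inf,v6:inf,v7:inf,v8:19
step 4: dist = v0:29,v1:48,v2:0,v3:inf,v4:41,v5:inf,v6:inf,v7:inf,v8:19
step 5: dist = v0:29,v1:48,v2:0,v3:inf,v4:41,v5:inf,v6:inf,v7:inf,v8:19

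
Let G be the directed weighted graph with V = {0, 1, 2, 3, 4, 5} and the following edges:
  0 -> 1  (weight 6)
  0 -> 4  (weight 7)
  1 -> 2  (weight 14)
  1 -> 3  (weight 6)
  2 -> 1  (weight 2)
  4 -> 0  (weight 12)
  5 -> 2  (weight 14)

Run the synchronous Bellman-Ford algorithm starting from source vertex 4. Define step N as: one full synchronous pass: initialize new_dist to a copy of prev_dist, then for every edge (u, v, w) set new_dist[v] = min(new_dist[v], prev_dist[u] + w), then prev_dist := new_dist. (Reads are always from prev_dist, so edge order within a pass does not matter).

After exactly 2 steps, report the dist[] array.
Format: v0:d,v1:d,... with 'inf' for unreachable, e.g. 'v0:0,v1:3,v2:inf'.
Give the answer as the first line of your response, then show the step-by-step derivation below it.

v0:12,v1:18,v2:inf,v3:inf,v4:0,v5:inf

step 1: dist = v0:12,v1:inf,v2:inf,v3:inf,v4:0,v5:inf
step 2: dist = v0:12,v1:18,v2:inf,v3:inf,v4:0,v5:inf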